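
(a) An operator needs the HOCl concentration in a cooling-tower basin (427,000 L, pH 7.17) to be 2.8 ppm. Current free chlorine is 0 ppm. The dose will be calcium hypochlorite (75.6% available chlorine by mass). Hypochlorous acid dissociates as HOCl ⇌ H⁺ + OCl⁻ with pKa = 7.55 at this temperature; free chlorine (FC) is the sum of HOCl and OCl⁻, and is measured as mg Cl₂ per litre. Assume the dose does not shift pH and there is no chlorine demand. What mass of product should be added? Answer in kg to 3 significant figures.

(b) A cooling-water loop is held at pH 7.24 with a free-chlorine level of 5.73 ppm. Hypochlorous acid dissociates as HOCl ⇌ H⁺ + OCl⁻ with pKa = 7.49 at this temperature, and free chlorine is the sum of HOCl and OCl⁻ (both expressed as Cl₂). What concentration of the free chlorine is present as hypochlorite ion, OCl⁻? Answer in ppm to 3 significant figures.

(a) 2.24 kg; (b) 2.06 ppm

(a) [OCl⁻]/[HOCl] = 10^(pH − pKa) = 10^(7.17 − 7.55) = 0.4169; fraction as HOCl = 1/(1 + 0.4169) = 0.7058.
(a) Free chlorine required for 2.8 ppm HOCl: 2.8 / 0.7058 = 3.967 ppm.
(a) FC to add: 3.967 − 0 = 3.967 mg/L as Cl₂.
(a) Cl₂ equivalent: 3.967 mg/L × 427,000 L = 1694 g.
(a) Product at 75.6% available Cl: 1694 / 0.756 = 2241 g.

(b) [OCl⁻]/[HOCl] = 10^(pH − pKa) = 10^(7.24 − 7.49) = 10^-0.25 = 0.5623.
(b) Fraction as HOCl = 1 / (1 + 0.5623) = 0.6401.
(b) OCl⁻ = (1 − 0.6401) × 5.73 ppm = 2.062 ppm.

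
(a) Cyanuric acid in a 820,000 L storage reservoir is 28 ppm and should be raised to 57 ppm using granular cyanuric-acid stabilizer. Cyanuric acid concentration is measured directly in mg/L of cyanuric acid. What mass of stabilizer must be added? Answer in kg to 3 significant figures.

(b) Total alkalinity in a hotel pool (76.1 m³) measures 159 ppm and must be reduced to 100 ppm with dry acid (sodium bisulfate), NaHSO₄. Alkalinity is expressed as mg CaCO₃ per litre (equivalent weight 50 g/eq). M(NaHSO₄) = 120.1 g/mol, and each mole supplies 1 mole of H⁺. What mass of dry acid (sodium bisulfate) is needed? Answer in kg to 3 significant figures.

(a) CYA to add: (57 − 28) = 29 mg/L × 820,000 L = 23,780 g cyanuric acid.

(b) Volume: 76.1 m³ = 76,100 L.
(b) Alkalinity to neutralize: (159 − 100) = 59 mg/L as CaCO₃ × 76,100 L = 4490 g as CaCO₃.
(b) Equivalents of H⁺ required: 4490 ÷ 50 g/eq = 89.8 eq = 89.8 mol NaHSO₄.
(b) Mass of NaHSO₄: 89.8 × 120.1 = 10,780 g.

(a) 23.8 kg; (b) 10.8 kg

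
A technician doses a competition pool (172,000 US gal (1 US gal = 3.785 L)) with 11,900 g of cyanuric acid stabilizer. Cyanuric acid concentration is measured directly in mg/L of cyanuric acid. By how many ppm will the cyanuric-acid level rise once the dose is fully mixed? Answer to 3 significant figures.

18.3 ppm

Volume: 172,000 US gal × 3.785 L/gal = 651,020 L.
Rise: 11,900 g / 651,020 L × 1000 = 18.28 mg/L.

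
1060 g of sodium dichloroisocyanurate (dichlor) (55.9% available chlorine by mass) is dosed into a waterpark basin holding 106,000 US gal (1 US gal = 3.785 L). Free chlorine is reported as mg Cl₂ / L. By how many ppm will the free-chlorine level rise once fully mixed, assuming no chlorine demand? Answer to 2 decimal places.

1.48 ppm

Volume: 106,000 US gal × 3.785 L/gal = 401,210 L.
Available chlorine delivered: 1060 g × 0.559 = 592.5 g as Cl₂.
Concentration rise: 592.5 g / 401,210 L = 1.477 mg/L = 1.48 ppm.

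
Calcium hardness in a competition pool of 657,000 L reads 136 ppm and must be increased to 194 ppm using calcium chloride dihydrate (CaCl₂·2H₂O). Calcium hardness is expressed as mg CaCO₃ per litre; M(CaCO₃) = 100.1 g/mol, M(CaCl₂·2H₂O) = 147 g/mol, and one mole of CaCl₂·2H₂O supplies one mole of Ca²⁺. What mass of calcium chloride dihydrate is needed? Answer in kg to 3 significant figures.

56.0 kg

Hardness to add: (194 − 136) = 58 mg/L as CaCO₃ × 657,000 L = 38,110 g as CaCO₃.
Moles of Ca²⁺ (1 mol Ca²⁺ ≡ 1 mol CaCO₃): 38,110 / 100.1 g/mol = 380.7 mol.
Mass of CaCl₂·2H₂O: 380.7 × 147 = 55,960 g.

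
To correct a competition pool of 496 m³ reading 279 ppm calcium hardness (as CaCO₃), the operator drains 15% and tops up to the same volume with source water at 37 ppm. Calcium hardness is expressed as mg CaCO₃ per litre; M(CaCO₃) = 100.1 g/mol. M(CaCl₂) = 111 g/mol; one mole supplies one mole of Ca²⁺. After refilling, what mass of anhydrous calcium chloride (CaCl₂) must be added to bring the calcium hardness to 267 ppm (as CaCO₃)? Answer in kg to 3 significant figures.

13.4 kg

Volume: 496 m³ = 496,000 L.
After draining 15% and refilling: 279 × 0.85 + 37 × 0.15 = 242.7 ppm.
Deficit to target: 267 − 242.7 = 24.3 mg/L.
As CaCO₃: 24.3 mg/L × 496,000 L = 12,050 g; ÷ 100.1 = 120.4 mol Ca²⁺.
Mass: 120.4 × 111 = 13,370 g.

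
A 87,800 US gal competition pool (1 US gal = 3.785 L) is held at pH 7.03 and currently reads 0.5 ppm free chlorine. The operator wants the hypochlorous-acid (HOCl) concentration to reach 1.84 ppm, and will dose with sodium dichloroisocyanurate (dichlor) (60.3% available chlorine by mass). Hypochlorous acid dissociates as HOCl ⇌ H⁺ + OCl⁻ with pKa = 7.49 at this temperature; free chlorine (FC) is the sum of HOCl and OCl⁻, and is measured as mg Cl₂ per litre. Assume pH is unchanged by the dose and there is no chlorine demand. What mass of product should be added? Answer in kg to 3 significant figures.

1.09 kg

Volume: 87,800 US gal × 3.785 L/gal = 332,323 L.
[OCl⁻]/[HOCl] = 10^(pH − pKa) = 10^(7.03 − 7.49) = 0.3467; fraction as HOCl = 1/(1 + 0.3467) = 0.7425.
Free chlorine required for 1.84 ppm HOCl: 1.84 / 0.7425 = 2.478 ppm.
FC to add: 2.478 − 0.5 = 1.978 mg/L as Cl₂.
Cl₂ equivalent: 1.978 mg/L × 332,323 L = 657.3 g.
Product at 60.3% available Cl: 657.3 / 0.603 = 1090 g.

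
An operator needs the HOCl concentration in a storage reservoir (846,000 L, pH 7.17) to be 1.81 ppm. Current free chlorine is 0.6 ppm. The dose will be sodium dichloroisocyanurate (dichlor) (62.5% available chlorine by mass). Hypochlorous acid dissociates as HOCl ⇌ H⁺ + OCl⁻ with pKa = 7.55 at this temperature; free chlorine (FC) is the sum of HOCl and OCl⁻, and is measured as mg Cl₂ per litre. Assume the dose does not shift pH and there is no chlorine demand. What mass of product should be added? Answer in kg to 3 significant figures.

2.66 kg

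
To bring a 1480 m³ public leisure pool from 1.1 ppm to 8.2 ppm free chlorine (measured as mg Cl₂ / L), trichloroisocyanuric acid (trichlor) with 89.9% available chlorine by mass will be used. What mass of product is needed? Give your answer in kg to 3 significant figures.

11.7 kg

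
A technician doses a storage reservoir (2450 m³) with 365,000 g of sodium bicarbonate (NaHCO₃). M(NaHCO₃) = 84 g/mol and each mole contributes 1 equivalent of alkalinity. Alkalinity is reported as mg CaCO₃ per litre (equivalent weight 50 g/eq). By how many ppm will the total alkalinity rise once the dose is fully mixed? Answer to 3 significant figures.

88.7 ppm

Volume: 2450 m³ = 2,450,000 L.
Moles of NaHCO₃: 365,000 g ÷ 84 g/mol = 4345 mol → 4345 eq of alkalinity.
As CaCO₃: 4345 eq × 50 g/eq = 217,300 g.
Rise: 217,300 g / 2,450,000 L × 1000 = 88.68 mg/L.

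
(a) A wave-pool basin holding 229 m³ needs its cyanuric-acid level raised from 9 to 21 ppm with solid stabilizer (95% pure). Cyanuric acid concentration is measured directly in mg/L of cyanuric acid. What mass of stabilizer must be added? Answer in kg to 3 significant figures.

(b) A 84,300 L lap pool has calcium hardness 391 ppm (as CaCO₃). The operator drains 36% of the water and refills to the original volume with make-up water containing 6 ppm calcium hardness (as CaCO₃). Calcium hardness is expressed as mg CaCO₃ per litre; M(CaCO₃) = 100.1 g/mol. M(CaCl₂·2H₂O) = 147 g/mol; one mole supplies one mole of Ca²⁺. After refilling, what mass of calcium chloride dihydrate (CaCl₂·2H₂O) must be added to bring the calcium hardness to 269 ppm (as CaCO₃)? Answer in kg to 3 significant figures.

(a) Volume: 229 m³ = 229,000 L.
(a) CYA to add: (21 − 9) = 12 mg/L × 229,000 L = 2748 g cyanuric acid.
(a) At 95% purity: 2748 / 0.95 = 2893 g product.

(b) After draining 36% and refilling: 391 × 0.64 + 6 × 0.36 = 252.4 ppm.
(b) Deficit to target: 269 − 252.4 = 16.6 mg/L.
(b) As CaCO₃: 16.6 mg/L × 84,300 L = 1399 g; ÷ 100.1 = 13.98 mol Ca²⁺.
(b) Mass: 13.98 × 147 = 2055 g.

(a) 2.89 kg; (b) 2.06 kg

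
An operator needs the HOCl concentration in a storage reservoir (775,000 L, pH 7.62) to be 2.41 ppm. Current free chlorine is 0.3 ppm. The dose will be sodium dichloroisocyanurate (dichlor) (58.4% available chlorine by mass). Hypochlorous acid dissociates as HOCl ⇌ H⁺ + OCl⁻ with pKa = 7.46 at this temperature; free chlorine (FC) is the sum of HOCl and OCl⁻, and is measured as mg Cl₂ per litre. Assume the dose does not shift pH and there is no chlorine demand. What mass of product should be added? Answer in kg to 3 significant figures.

7.42 kg

[OCl⁻]/[HOCl] = 10^(pH − pKa) = 10^(7.62 − 7.46) = 1.445; fraction as HOCl = 1/(1 + 1.445) = 0.4089.
Free chlorine required for 2.41 ppm HOCl: 2.41 / 0.4089 = 5.894 ppm.
FC to add: 5.894 − 0.3 = 5.594 mg/L as Cl₂.
Cl₂ equivalent: 5.594 mg/L × 775,000 L = 4335 g.
Product at 58.4% available Cl: 4335 / 0.584 = 7423 g.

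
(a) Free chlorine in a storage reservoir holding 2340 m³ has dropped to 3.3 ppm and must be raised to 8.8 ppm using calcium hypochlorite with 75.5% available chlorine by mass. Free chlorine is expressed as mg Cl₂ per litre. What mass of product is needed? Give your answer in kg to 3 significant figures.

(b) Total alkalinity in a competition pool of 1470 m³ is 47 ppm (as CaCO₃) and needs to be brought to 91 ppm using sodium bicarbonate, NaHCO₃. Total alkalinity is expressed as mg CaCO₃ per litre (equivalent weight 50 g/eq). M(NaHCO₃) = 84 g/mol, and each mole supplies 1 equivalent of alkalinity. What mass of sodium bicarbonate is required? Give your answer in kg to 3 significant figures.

(a) Volume: 2340 m³ = 2,340,000 L.
(a) Chlorine deficit: 8.8 − 3.3 = 5.5 ppm = 5.5 mg/L as Cl₂.
(a) Cl₂ equivalent needed: 5.5 mg/L × 2,340,000 L = 12,870,000 mg = 12,870 g.
(a) Product at 75.5% available chlorine: 12,870 / 0.755 = 17,050 g.

(b) Volume: 1470 m³ = 1,470,000 L.
(b) Alkalinity to add: (91 − 47) = 44 mg/L as CaCO₃ × 1,470,000 L = 64,680 g as CaCO₃.
(b) Equivalents: 64,680 g ÷ 50 g/eq = 1294 eq.
(b) NaHCO₃ supplies 1 eq per mole → 1294 mol.
(b) Mass: 1294 mol × 84 g/mol = 108,700 g.

(a) 17.0 kg; (b) 109 kg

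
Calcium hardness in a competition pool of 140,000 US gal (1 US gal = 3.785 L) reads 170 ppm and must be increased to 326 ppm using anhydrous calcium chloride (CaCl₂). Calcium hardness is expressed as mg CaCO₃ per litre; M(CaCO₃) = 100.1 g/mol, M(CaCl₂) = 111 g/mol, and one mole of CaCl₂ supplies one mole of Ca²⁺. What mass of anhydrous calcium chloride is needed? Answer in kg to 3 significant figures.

91.7 kg

Volume: 140,000 US gal × 3.785 L/gal = 529,900 L.
Hardness to add: (326 − 170) = 156 mg/L as CaCO₃ × 529,900 L = 82,660 g as CaCO₃.
Moles of Ca²⁺ (1 mol Ca²⁺ ≡ 1 mol CaCO₃): 82,660 / 100.1 g/mol = 825.8 mol.
Mass of CaCl₂: 825.8 × 111 = 91,670 g.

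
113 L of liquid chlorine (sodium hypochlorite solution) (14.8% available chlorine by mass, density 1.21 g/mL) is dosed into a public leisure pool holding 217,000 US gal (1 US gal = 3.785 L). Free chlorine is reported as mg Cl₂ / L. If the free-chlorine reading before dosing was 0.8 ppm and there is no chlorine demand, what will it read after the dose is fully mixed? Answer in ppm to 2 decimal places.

25.44 ppm

Volume: 217,000 US gal × 3.785 L/gal = 821,345 L.
Mass of solution: 113 L × 1000 mL/L × 1.21 g/mL = 136,700 g.
Available chlorine delivered: 136,700 g × 0.148 = 20,240 g as Cl₂.
Concentration rise: 20,240 g / 821,345 L = 24.64 mg/L = 24.64 ppm.
Final FC: 0.8 + 24.64 = 25.44 ppm.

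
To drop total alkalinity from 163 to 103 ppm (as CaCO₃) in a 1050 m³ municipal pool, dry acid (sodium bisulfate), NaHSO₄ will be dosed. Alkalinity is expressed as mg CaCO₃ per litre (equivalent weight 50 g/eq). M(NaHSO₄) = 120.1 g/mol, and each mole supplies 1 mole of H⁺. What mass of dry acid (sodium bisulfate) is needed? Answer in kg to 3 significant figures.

Volume: 1050 m³ = 1,050,000 L.
Alkalinity to neutralize: (163 − 103) = 60 mg/L as CaCO₃ × 1,050,000 L = 63,000 g as CaCO₃.
Equivalents of H⁺ required: 63,000 ÷ 50 g/eq = 1260 eq = 1260 mol NaHSO₄.
Mass of NaHSO₄: 1260 × 120.1 = 151,300 g.

151 kg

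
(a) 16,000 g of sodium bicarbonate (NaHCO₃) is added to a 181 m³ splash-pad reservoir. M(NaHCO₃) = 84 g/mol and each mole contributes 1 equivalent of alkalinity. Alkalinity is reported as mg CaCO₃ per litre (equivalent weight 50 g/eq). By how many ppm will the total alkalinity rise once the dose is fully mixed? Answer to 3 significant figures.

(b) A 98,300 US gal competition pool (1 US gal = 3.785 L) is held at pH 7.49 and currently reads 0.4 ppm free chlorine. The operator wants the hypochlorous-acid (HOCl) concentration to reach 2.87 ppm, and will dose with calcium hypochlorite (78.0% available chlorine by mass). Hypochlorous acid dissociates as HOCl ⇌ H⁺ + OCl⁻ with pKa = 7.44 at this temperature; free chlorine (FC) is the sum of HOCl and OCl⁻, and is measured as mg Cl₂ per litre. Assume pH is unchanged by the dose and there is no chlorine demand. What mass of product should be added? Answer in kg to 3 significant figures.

(a) 52.6 ppm; (b) 2.71 kg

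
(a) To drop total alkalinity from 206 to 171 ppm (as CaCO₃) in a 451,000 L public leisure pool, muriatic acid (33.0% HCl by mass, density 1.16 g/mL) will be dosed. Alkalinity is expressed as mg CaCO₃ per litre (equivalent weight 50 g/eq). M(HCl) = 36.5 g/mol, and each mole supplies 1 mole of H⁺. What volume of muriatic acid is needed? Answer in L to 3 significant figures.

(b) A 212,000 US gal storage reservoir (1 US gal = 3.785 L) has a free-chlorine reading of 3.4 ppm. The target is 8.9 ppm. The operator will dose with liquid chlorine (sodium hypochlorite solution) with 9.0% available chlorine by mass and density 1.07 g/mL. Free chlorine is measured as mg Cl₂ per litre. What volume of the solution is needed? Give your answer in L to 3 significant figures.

(a) Alkalinity to neutralize: (206 − 171) = 35 mg/L as CaCO₃ × 451,000 L = 15,780 g as CaCO₃.
(a) Equivalents of H⁺ required: 15,780 ÷ 50 g/eq = 315.7 eq = 315.7 mol HCl.
(a) Mass of HCl: 315.7 × 36.5 = 11,520 g.
(a) Mass of 33.0% solution: 11,520 / 0.33 = 34,920 g.
(a) Volume: 34,920 g ÷ 1.16 g/mL = 30,100 mL.

(b) Volume: 212,000 US gal × 3.785 L/gal = 802,420 L.
(b) Chlorine deficit: 8.9 − 3.4 = 5.5 ppm = 5.5 mg/L as Cl₂.
(b) Cl₂ equivalent needed: 5.5 mg/L × 802,420 L = 4,413,000 mg = 4413 g.
(b) Product at 9.0% available chlorine: 4413 / 0.09 = 49,040 g.
(b) Volume at density 1.07 g/mL: 49,040 g ÷ 1.07 g/mL = 45,830 mL.

(a) 30.1 L; (b) 45.8 L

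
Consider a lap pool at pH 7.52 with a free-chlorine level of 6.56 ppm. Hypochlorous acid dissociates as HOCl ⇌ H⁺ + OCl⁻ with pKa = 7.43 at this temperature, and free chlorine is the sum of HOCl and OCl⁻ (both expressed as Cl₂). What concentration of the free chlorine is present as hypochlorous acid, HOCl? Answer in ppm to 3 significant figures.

2.94 ppm

[OCl⁻]/[HOCl] = 10^(pH − pKa) = 10^(7.52 − 7.43) = 10^0.09 = 1.23.
Fraction as HOCl = 1 / (1 + 1.23) = 0.4484.
HOCl = 0.4484 × 6.56 ppm = 2.941 ppm.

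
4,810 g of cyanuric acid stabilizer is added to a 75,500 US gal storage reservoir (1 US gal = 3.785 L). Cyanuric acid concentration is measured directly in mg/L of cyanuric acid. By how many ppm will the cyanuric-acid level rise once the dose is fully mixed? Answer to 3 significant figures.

Volume: 75,500 US gal × 3.785 L/gal = 285,768 L.
Rise: 4,810 g / 285,768 L × 1000 = 16.83 mg/L.

16.8 ppm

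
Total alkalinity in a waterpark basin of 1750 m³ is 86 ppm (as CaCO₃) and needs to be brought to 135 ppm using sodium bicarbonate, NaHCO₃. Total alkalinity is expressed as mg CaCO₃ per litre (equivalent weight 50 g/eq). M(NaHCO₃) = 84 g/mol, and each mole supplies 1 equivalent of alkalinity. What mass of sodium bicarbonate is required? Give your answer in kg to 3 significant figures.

Volume: 1750 m³ = 1,750,000 L.
Alkalinity to add: (135 − 86) = 49 mg/L as CaCO₃ × 1,750,000 L = 85,750 g as CaCO₃.
Equivalents: 85,750 g ÷ 50 g/eq = 1715 eq.
NaHCO₃ supplies 1 eq per mole → 1715 mol.
Mass: 1715 mol × 84 g/mol = 144,100 g.

144 kg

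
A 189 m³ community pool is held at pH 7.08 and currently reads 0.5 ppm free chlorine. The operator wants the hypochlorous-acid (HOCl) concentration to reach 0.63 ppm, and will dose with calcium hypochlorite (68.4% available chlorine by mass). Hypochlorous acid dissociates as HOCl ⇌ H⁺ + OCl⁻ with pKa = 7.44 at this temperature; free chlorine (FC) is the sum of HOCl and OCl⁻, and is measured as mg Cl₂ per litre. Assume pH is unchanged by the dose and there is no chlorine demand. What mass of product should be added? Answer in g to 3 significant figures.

112 g

Volume: 189 m³ = 189,000 L.
[OCl⁻]/[HOCl] = 10^(pH − pKa) = 10^(7.08 − 7.44) = 0.4365; fraction as HOCl = 1/(1 + 0.4365) = 0.6961.
Free chlorine required for 0.63 ppm HOCl: 0.63 / 0.6961 = 0.905 ppm.
FC to add: 0.905 − 0.5 = 0.405 mg/L as Cl₂.
Cl₂ equivalent: 0.405 mg/L × 189,000 L = 76.55 g.
Product at 68.4% available Cl: 76.55 / 0.684 = 111.9 g.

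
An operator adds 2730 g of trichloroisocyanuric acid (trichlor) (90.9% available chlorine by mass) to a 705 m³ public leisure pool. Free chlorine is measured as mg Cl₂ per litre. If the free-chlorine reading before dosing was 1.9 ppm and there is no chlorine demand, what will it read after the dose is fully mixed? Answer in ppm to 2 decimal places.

5.42 ppm

Volume: 705 m³ = 705,000 L.
Available chlorine delivered: 2730 g × 0.909 = 2482 g as Cl₂.
Concentration rise: 2482 g / 705,000 L = 3.52 mg/L = 3.52 ppm.
Final FC: 1.9 + 3.52 = 5.42 ppm.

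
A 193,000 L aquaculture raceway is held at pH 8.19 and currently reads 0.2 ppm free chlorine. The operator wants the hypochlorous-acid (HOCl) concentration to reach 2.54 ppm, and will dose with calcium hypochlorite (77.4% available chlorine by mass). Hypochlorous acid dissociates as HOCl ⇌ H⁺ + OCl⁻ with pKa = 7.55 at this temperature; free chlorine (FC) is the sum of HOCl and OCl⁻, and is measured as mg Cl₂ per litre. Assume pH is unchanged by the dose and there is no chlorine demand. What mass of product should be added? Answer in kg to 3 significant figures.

[OCl⁻]/[HOCl] = 10^(pH − pKa) = 10^(8.19 − 7.55) = 4.365; fraction as HOCl = 1/(1 + 4.365) = 0.1864.
Free chlorine required for 2.54 ppm HOCl: 2.54 / 0.1864 = 13.63 ppm.
FC to add: 13.63 − 0.2 = 13.43 mg/L as Cl₂.
Cl₂ equivalent: 13.43 mg/L × 193,000 L = 2592 g.
Product at 77.4% available Cl: 2592 / 0.774 = 3348 g.

3.35 kg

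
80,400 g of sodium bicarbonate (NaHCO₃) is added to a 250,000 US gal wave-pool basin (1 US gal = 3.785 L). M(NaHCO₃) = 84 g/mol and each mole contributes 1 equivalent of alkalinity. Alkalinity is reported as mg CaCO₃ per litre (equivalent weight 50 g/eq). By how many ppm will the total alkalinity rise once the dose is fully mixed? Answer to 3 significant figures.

50.6 ppm

Volume: 250,000 US gal × 3.785 L/gal = 946,250 L.
Moles of NaHCO₃: 80,400 g ÷ 84 g/mol = 957.1 mol → 957.1 eq of alkalinity.
As CaCO₃: 957.1 eq × 50 g/eq = 47,860 g.
Rise: 47,860 g / 946,250 L × 1000 = 50.58 mg/L.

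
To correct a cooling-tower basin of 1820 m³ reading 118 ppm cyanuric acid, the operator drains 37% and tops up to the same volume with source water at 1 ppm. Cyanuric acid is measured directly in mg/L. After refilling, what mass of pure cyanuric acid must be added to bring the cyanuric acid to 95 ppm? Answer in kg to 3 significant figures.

Volume: 1820 m³ = 1,820,000 L.
After draining 37% and refilling: 118 × 0.63 + 1 × 0.37 = 74.71 ppm.
Deficit to target: 95 − 74.71 = 20.29 mg/L.
Mass: 20.29 mg/L × 1,820,000 L = 36,930 g cyanuric acid.

36.9 kg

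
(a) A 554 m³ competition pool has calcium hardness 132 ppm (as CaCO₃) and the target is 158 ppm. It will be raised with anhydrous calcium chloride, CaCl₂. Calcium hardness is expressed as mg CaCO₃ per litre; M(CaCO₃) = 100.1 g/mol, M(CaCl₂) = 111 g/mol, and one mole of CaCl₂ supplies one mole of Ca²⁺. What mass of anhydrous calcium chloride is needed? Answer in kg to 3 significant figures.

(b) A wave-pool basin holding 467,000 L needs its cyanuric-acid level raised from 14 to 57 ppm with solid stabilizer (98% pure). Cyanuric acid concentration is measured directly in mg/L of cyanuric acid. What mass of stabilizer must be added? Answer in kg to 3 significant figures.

(a) Volume: 554 m³ = 554,000 L.
(a) Hardness to add: (158 − 132) = 26 mg/L as CaCO₃ × 554,000 L = 14,400 g as CaCO₃.
(a) Moles of Ca²⁺ (1 mol Ca²⁺ ≡ 1 mol CaCO₃): 14,400 / 100.1 g/mol = 143.9 mol.
(a) Mass of CaCl₂: 143.9 × 111 = 15,970 g.

(b) CYA to add: (57 − 14) = 43 mg/L × 467,000 L = 20,080 g cyanuric acid.
(b) At 98% purity: 20,080 / 0.98 = 20,490 g product.

(a) 16.0 kg; (b) 20.5 kg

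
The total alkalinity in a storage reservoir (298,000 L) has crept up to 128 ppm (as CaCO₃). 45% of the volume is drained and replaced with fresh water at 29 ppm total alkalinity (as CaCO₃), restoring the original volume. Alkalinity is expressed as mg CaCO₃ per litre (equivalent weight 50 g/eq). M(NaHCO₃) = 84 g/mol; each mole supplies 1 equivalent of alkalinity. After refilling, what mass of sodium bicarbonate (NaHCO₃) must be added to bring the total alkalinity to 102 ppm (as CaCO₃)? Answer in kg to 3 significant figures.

After draining 45% and refilling: 128 × 0.55 + 29 × 0.45 = 83.45 ppm.
Deficit to target: 102 − 83.45 = 18.55 mg/L.
As CaCO₃: 18.55 mg/L × 298,000 L = 5528 g; ÷ 50 g/eq ÷ 1 = 110.6 mol NaHCO₃.
Mass: 110.6 × 84 = 9287 g.

9.29 kg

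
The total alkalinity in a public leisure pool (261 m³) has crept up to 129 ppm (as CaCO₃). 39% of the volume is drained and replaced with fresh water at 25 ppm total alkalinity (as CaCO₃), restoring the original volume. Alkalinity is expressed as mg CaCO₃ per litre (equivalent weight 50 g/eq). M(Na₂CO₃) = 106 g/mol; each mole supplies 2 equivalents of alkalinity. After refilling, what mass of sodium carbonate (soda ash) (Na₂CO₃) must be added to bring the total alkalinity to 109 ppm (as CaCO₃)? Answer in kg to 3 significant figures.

5.69 kg

Volume: 261 m³ = 261,000 L.
After draining 39% and refilling: 129 × 0.61 + 25 × 0.39 = 88.44 ppm.
Deficit to target: 109 − 88.44 = 20.56 mg/L.
As CaCO₃: 20.56 mg/L × 261,000 L = 5366 g; ÷ 50 g/eq ÷ 2 = 53.66 mol Na₂CO₃.
Mass: 53.66 × 106 = 5688 g.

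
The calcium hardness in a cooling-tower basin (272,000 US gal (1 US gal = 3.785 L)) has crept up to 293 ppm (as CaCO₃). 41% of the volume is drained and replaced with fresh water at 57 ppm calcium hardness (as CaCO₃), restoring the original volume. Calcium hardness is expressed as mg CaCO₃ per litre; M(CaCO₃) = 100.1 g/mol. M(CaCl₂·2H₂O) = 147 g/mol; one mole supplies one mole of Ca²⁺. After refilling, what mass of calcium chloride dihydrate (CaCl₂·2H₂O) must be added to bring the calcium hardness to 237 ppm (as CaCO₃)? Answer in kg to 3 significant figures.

Volume: 272,000 US gal × 3.785 L/gal = 1,029,520 L.
After draining 41% and refilling: 293 × 0.59 + 57 × 0.41 = 196.24 ppm.
Deficit to target: 237 − 196.24 = 40.76 mg/L.
As CaCO₃: 40.76 mg/L × 1,029,520 L = 41,960 g; ÷ 100.1 = 419.2 mol Ca²⁺.
Mass: 419.2 × 147 = 61,620 g.

61.6 kg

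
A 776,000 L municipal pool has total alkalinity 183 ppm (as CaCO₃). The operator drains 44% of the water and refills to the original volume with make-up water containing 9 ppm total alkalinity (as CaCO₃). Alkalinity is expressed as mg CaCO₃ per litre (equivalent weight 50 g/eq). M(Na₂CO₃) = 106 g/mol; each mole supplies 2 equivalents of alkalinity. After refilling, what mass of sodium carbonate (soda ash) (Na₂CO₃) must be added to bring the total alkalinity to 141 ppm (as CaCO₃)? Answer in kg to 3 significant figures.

After draining 44% and refilling: 183 × 0.56 + 9 × 0.44 = 106.44 ppm.
Deficit to target: 141 − 106.44 = 34.56 mg/L.
As CaCO₃: 34.56 mg/L × 776,000 L = 26,820 g; ÷ 50 g/eq ÷ 2 = 268.2 mol Na₂CO₃.
Mass: 268.2 × 106 = 28,430 g.

28.4 kg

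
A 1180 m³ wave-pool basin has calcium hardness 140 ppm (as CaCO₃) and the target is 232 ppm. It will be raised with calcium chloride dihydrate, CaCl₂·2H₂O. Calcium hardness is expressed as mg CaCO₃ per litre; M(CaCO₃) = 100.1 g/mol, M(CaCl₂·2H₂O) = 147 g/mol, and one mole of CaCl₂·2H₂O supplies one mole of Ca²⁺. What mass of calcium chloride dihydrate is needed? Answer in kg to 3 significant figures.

Volume: 1180 m³ = 1,180,000 L.
Hardness to add: (232 − 140) = 92 mg/L as CaCO₃ × 1,180,000 L = 108,600 g as CaCO₃.
Moles of Ca²⁺ (1 mol Ca²⁺ ≡ 1 mol CaCO₃): 108,600 / 100.1 g/mol = 1085 mol.
Mass of CaCl₂·2H₂O: 1085 × 147 = 159,400 g.

159 kg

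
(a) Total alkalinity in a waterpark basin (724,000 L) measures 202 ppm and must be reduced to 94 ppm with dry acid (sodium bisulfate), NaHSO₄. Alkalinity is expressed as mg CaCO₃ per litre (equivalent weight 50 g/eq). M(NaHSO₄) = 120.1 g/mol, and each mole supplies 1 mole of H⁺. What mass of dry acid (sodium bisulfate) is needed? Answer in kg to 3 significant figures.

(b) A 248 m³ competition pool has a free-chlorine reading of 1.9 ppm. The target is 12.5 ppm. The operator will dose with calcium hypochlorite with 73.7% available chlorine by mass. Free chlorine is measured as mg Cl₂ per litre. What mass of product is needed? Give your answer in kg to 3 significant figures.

(a) 188 kg; (b) 3.57 kg

(a) Alkalinity to neutralize: (202 − 94) = 108 mg/L as CaCO₃ × 724,000 L = 78,190 g as CaCO₃.
(a) Equivalents of H⁺ required: 78,190 ÷ 50 g/eq = 1564 eq = 1564 mol NaHSO₄.
(a) Mass of NaHSO₄: 1564 × 120.1 = 187,800 g.

(b) Volume: 248 m³ = 248,000 L.
(b) Chlorine deficit: 12.5 − 1.9 = 10.6 ppm = 10.6 mg/L as Cl₂.
(b) Cl₂ equivalent needed: 10.6 mg/L × 248,000 L = 2,629,000 mg = 2629 g.
(b) Product at 73.7% available chlorine: 2629 / 0.737 = 3567 g.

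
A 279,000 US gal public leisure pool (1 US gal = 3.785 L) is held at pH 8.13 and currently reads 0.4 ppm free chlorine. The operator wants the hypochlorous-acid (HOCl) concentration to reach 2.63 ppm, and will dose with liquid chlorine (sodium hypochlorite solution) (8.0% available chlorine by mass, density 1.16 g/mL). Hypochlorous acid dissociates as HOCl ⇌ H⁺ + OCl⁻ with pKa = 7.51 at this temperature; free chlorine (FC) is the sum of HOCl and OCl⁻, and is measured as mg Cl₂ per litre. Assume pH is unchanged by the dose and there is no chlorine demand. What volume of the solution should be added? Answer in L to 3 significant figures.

150 L

Volume: 279,000 US gal × 3.785 L/gal = 1,056,015 L.
[OCl⁻]/[HOCl] = 10^(pH − pKa) = 10^(8.13 − 7.51) = 4.169; fraction as HOCl = 1/(1 + 4.169) = 0.1935.
Free chlorine required for 2.63 ppm HOCl: 2.63 / 0.1935 = 13.59 ppm.
FC to add: 13.59 − 0.4 = 13.19 mg/L as Cl₂.
Cl₂ equivalent: 13.19 mg/L × 1,056,015 L = 13,930 g.
Product at 8.0% available Cl: 13,930 / 0.08 = 174,200 g.
Volume: 174,200 g ÷ 1.16 g/mL = 150,100 mL.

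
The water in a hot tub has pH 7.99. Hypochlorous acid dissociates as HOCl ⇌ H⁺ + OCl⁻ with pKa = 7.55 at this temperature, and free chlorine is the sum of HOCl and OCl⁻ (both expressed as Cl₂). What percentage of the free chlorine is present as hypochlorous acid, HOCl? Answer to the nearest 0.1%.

26.6%

[OCl⁻]/[HOCl] = 10^(pH − pKa) = 10^(7.99 − 7.55) = 10^0.44 = 2.754.
Fraction as HOCl = 1 / (1 + 2.754) = 0.2664.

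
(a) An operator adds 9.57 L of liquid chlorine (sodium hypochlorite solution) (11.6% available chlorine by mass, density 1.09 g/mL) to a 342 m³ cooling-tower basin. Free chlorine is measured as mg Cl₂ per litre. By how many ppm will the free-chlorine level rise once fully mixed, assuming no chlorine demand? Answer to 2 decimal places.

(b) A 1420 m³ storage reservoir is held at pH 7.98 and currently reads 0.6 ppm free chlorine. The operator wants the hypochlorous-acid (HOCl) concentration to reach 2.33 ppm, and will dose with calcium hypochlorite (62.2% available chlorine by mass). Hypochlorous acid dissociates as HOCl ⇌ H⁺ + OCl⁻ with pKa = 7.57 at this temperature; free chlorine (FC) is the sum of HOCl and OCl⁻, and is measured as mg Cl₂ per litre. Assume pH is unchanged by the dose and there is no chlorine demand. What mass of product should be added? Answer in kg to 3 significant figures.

(a) Volume: 342 m³ = 342,000 L.
(a) Mass of solution: 9.57 L × 1000 mL/L × 1.09 g/mL = 10,430 g.
(a) Available chlorine delivered: 10,430 g × 0.116 = 1210 g as Cl₂.
(a) Concentration rise: 1210 g / 342,000 L = 3.538 mg/L = 3.54 ppm.

(b) Volume: 1420 m³ = 1,420,000 L.
(b) [OCl⁻]/[HOCl] = 10^(pH − pKa) = 10^(7.98 − 7.57) = 2.57; fraction as HOCl = 1/(1 + 2.57) = 0.2801.
(b) Free chlorine required for 2.33 ppm HOCl: 2.33 / 0.2801 = 8.319 ppm.
(b) FC to add: 8.319 − 0.6 = 7.719 mg/L as Cl₂.
(b) Cl₂ equivalent: 7.719 mg/L × 1,420,000 L = 10,960 g.
(b) Product at 62.2% available Cl: 10,960 / 0.622 = 17,620 g.

(a) 3.54 ppm; (b) 17.6 kg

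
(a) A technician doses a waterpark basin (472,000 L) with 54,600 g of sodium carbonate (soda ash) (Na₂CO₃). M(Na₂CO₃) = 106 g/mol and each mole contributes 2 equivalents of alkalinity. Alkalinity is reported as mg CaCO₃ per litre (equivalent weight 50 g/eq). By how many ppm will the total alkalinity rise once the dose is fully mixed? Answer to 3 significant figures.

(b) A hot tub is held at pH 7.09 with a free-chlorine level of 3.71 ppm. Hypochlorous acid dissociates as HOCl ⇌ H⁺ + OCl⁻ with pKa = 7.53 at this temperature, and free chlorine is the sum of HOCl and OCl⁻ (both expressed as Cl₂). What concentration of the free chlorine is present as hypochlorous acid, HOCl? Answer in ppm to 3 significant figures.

(a) Moles of Na₂CO₃: 54,600 g ÷ 106 g/mol = 515.1 mol → 1030 eq of alkalinity.
(a) As CaCO₃: 1030 eq × 50 g/eq = 51,510 g.
(a) Rise: 51,510 g / 472,000 L × 1000 = 109.1 mg/L.

(b) [OCl⁻]/[HOCl] = 10^(pH − pKa) = 10^(7.09 − 7.53) = 10^-0.44 = 0.3631.
(b) Fraction as HOCl = 1 / (1 + 0.3631) = 0.7336.
(b) HOCl = 0.7336 × 3.71 ppm = 2.722 ppm.

(a) 109 ppm; (b) 2.72 ppm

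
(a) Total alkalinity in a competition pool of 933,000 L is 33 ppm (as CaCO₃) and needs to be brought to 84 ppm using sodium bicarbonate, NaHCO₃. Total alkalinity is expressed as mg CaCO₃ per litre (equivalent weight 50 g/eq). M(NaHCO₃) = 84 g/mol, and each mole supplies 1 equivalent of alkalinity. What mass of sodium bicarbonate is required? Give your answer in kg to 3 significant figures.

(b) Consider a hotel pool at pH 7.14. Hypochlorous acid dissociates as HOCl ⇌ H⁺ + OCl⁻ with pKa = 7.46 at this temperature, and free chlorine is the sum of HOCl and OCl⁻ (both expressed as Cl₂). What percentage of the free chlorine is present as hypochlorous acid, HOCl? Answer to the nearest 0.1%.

(a) Alkalinity to add: (84 − 33) = 51 mg/L as CaCO₃ × 933,000 L = 47,580 g as CaCO₃.
(a) Equivalents: 47,580 g ÷ 50 g/eq = 951.7 eq.
(a) NaHCO₃ supplies 1 eq per mole → 951.7 mol.
(a) Mass: 951.7 mol × 84 g/mol = 79,940 g.

(b) [OCl⁻]/[HOCl] = 10^(pH − pKa) = 10^(7.14 − 7.46) = 10^-0.32 = 0.4786.
(b) Fraction as HOCl = 1 / (1 + 0.4786) = 0.6763.

(a) 79.9 kg; (b) 67.6%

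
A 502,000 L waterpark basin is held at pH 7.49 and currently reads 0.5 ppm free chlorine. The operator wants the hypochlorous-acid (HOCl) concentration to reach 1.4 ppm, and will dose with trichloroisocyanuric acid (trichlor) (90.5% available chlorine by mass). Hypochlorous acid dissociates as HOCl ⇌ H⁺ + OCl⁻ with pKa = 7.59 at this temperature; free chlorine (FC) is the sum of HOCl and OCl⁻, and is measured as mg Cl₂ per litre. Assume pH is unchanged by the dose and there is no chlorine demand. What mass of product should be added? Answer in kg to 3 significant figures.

[OCl⁻]/[HOCl] = 10^(pH − pKa) = 10^(7.49 − 7.59) = 0.7943; fraction as HOCl = 1/(1 + 0.7943) = 0.5573.
Free chlorine required for 1.4 ppm HOCl: 1.4 / 0.5573 = 2.512 ppm.
FC to add: 2.512 − 0.5 = 2.012 mg/L as Cl₂.
Cl₂ equivalent: 2.012 mg/L × 502,000 L = 1010 g.
Product at 90.5% available Cl: 1010 / 0.905 = 1116 g.

1.12 kg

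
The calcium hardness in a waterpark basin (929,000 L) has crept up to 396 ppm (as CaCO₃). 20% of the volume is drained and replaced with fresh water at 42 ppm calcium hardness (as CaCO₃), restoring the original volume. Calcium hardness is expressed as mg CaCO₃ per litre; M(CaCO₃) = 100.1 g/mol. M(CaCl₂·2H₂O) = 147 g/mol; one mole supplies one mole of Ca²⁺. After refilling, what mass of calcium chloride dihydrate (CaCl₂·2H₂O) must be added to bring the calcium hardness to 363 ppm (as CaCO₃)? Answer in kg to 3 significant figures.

51.6 kg

After draining 20% and refilling: 396 × 0.80 + 42 × 0.20 = 325.2 ppm.
Deficit to target: 363 − 325.2 = 37.8 mg/L.
As CaCO₃: 37.8 mg/L × 929,000 L = 35,120 g; ÷ 100.1 = 350.8 mol Ca²⁺.
Mass: 350.8 × 147 = 51,570 g.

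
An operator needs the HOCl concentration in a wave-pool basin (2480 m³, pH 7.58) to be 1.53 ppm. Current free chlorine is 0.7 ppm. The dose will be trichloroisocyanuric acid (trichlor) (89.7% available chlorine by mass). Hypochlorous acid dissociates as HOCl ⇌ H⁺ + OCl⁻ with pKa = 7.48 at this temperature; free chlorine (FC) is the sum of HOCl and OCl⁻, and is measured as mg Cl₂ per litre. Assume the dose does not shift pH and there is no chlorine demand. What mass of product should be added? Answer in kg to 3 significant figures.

Volume: 2480 m³ = 2,480,000 L.
[OCl⁻]/[HOCl] = 10^(pH − pKa) = 10^(7.58 − 7.48) = 1.259; fraction as HOCl = 1/(1 + 1.259) = 0.4427.
Free chlorine required for 1.53 ppm HOCl: 1.53 / 0.4427 = 3.456 ppm.
FC to add: 3.456 − 0.7 = 2.756 mg/L as Cl₂.
Cl₂ equivalent: 2.756 mg/L × 2,480,000 L = 6835 g.
Product at 89.7% available Cl: 6835 / 0.897 = 7620 g.

7.62 kg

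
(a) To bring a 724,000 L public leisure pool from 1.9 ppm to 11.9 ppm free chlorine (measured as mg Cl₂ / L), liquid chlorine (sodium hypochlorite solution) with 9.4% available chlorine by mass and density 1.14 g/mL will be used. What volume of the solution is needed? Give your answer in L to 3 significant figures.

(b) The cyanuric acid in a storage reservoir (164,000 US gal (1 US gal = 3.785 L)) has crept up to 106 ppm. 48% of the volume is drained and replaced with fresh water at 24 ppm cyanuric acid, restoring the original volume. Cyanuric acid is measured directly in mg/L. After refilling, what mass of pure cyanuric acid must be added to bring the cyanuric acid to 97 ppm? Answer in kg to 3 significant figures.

(a) Chlorine deficit: 11.9 − 1.9 = 10 ppm = 10 mg/L as Cl₂.
(a) Cl₂ equivalent needed: 10 mg/L × 724,000 L = 7,240,000 mg = 7240 g.
(a) Product at 9.4% available chlorine: 7240 / 0.094 = 77,020 g.
(a) Volume at density 1.14 g/mL: 77,020 g ÷ 1.14 g/mL = 67,560 mL.

(b) Volume: 164,000 US gal × 3.785 L/gal = 620,740 L.
(b) After draining 48% and refilling: 106 × 0.52 + 24 × 0.48 = 66.64 ppm.
(b) Deficit to target: 97 − 66.64 = 30.36 mg/L.
(b) Mass: 30.36 mg/L × 620,740 L = 18,850 g cyanuric acid.

(a) 67.6 L; (b) 18.8 kg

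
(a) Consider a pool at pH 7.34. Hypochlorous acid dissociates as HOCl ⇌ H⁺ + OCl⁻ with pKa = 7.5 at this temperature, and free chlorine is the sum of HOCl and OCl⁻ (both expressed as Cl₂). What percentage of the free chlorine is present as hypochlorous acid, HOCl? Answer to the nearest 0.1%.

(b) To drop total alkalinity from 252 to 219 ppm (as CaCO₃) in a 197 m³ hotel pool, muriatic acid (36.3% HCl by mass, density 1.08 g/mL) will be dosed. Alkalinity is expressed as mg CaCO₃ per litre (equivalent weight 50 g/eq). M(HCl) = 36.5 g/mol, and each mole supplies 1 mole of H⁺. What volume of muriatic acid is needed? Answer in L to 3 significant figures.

(a) [OCl⁻]/[HOCl] = 10^(pH − pKa) = 10^(7.34 − 7.5) = 10^-0.16 = 0.6918.
(a) Fraction as HOCl = 1 / (1 + 0.6918) = 0.5911.

(b) Volume: 197 m³ = 197,000 L.
(b) Alkalinity to neutralize: (252 − 219) = 33 mg/L as CaCO₃ × 197,000 L = 6501 g as CaCO₃.
(b) Equivalents of H⁺ required: 6501 ÷ 50 g/eq = 130 eq = 130 mol HCl.
(b) Mass of HCl: 130 × 36.5 = 4746 g.
(b) Mass of 36.3% solution: 4746 / 0.363 = 13,070 g.
(b) Volume: 13,070 g ÷ 1.08 g/mL = 12,110 mL.

(a) 59.1%; (b) 12.1 L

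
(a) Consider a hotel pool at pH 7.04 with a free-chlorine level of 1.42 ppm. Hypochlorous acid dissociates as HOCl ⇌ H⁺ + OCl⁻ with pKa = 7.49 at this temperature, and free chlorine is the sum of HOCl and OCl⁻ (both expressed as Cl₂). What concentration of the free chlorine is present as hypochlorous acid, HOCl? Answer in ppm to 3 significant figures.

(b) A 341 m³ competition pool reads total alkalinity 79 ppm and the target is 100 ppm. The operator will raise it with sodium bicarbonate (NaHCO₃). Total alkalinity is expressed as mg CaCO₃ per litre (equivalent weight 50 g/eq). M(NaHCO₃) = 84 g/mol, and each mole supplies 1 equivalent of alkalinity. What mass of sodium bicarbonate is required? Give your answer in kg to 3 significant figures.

(a) 1.05 ppm; (b) 12.0 kg

(a) [OCl⁻]/[HOCl] = 10^(pH − pKa) = 10^(7.04 − 7.49) = 10^-0.45 = 0.3548.
(a) Fraction as HOCl = 1 / (1 + 0.3548) = 0.7381.
(a) HOCl = 0.7381 × 1.42 ppm = 1.048 ppm.

(b) Volume: 341 m³ = 341,000 L.
(b) Alkalinity to add: (100 − 79) = 21 mg/L as CaCO₃ × 341,000 L = 7161 g as CaCO₃.
(b) Equivalents: 7161 g ÷ 50 g/eq = 143.2 eq.
(b) NaHCO₃ supplies 1 eq per mole → 143.2 mol.
(b) Mass: 143.2 mol × 84 g/mol = 12,030 g.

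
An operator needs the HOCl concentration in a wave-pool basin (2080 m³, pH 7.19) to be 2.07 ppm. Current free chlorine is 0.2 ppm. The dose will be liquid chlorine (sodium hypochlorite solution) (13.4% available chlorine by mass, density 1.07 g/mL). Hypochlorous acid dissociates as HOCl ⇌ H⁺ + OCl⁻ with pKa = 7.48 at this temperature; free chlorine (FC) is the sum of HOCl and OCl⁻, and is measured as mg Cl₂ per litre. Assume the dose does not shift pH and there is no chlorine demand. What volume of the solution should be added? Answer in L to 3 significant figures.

Volume: 2080 m³ = 2,080,000 L.
[OCl⁻]/[HOCl] = 10^(pH − pKa) = 10^(7.19 − 7.48) = 0.5129; fraction as HOCl = 1/(1 + 0.5129) = 0.661.
Free chlorine required for 2.07 ppm HOCl: 2.07 / 0.661 = 3.132 ppm.
FC to add: 3.132 − 0.2 = 2.932 mg/L as Cl₂.
Cl₂ equivalent: 2.932 mg/L × 2,080,000 L = 6098 g.
Product at 13.4% available Cl: 6098 / 0.134 = 45,510 g.
Volume: 45,510 g ÷ 1.07 g/mL = 42,530 mL.

42.5 L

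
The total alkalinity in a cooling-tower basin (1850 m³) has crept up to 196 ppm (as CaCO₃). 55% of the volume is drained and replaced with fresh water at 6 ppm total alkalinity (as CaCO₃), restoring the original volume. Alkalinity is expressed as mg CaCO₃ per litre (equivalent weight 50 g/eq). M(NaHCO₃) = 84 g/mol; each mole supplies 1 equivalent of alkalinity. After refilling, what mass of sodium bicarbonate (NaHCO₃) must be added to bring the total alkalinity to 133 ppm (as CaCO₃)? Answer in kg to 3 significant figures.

129 kg

Volume: 1850 m³ = 1,850,000 L.
After draining 55% and refilling: 196 × 0.45 + 6 × 0.55 = 91.5 ppm.
Deficit to target: 133 − 91.5 = 41.5 mg/L.
As CaCO₃: 41.5 mg/L × 1,850,000 L = 76,780 g; ÷ 50 g/eq ÷ 1 = 1536 mol NaHCO₃.
Mass: 1536 × 84 = 129,000 g.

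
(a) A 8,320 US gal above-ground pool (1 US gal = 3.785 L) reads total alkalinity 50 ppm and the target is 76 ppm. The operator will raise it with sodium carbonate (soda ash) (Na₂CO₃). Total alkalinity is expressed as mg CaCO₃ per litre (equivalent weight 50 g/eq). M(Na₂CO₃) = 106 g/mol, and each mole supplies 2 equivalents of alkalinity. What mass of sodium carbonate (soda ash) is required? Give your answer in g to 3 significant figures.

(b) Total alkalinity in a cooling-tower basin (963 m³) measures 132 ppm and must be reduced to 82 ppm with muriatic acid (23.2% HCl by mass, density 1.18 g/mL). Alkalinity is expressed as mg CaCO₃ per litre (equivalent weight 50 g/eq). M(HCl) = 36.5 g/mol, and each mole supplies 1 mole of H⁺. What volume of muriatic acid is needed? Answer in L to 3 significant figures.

(a) 868 g; (b) 128 L

(a) Volume: 8,320 US gal × 3.785 L/gal = 31,491 L.
(a) Alkalinity to add: (76 − 50) = 26 mg/L as CaCO₃ × 31,491 L = 818.8 g as CaCO₃.
(a) Equivalents: 818.8 g ÷ 50 g/eq = 16.38 eq.
(a) Each mole of Na₂CO₃ supplies 2 eq, so 16.38 / 2 = 8.188 mol.
(a) Mass: 8.188 mol × 106 g/mol = 867.9 g.

(b) Volume: 963 m³ = 963,000 L.
(b) Alkalinity to neutralize: (132 − 82) = 50 mg/L as CaCO₃ × 963,000 L = 48,150 g as CaCO₃.
(b) Equivalents of H⁺ required: 48,150 ÷ 50 g/eq = 963 eq = 963 mol HCl.
(b) Mass of HCl: 963 × 36.5 = 35,150 g.
(b) Mass of 23.2% solution: 35,150 / 0.232 = 151,500 g.
(b) Volume: 151,500 g ÷ 1.18 g/mL = 128,400 mL.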